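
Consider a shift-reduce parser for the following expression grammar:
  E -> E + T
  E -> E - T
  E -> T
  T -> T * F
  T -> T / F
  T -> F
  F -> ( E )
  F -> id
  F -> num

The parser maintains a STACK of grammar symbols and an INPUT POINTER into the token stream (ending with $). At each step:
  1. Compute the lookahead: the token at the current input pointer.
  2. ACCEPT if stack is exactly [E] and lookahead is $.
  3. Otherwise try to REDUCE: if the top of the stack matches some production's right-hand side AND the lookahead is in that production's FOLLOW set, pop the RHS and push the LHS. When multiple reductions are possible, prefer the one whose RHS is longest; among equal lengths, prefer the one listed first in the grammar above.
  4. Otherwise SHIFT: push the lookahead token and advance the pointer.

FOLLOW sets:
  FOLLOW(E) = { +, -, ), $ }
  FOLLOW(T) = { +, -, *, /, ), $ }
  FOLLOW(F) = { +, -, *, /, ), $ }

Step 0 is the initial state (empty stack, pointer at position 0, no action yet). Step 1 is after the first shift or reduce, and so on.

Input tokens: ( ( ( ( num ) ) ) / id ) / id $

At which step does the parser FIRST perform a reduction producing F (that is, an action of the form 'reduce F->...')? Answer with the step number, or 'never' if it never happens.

Answer: 6

Derivation:
Step 1: shift (. Stack=[(] ptr=1 lookahead=( remaining=[( ( ( num ) ) ) / id ) / id $]
Step 2: shift (. Stack=[( (] ptr=2 lookahead=( remaining=[( ( num ) ) ) / id ) / id $]
Step 3: shift (. Stack=[( ( (] ptr=3 lookahead=( remaining=[( num ) ) ) / id ) / id $]
Step 4: shift (. Stack=[( ( ( (] ptr=4 lookahead=num remaining=[num ) ) ) / id ) / id $]
Step 5: shift num. Stack=[( ( ( ( num] ptr=5 lookahead=) remaining=[) ) ) / id ) / id $]
Step 6: reduce F->num. Stack=[( ( ( ( F] ptr=5 lookahead=) remaining=[) ) ) / id ) / id $]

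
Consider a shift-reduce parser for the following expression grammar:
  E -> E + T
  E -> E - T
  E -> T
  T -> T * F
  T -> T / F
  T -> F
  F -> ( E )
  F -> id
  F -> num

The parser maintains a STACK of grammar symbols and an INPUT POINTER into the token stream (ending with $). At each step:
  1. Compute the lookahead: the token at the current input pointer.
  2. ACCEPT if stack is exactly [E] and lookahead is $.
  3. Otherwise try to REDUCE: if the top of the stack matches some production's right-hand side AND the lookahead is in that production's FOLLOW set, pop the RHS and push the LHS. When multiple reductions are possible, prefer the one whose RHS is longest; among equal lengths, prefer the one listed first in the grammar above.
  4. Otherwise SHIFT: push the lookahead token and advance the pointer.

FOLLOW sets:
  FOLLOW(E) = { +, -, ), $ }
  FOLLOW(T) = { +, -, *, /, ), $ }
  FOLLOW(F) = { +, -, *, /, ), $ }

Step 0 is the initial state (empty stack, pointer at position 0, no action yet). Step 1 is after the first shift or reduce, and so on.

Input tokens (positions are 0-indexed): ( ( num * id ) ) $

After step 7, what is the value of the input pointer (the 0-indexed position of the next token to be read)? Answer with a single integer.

Step 1: shift (. Stack=[(] ptr=1 lookahead=( remaining=[( num * id ) ) $]
Step 2: shift (. Stack=[( (] ptr=2 lookahead=num remaining=[num * id ) ) $]
Step 3: shift num. Stack=[( ( num] ptr=3 lookahead=* remaining=[* id ) ) $]
Step 4: reduce F->num. Stack=[( ( F] ptr=3 lookahead=* remaining=[* id ) ) $]
Step 5: reduce T->F. Stack=[( ( T] ptr=3 lookahead=* remaining=[* id ) ) $]
Step 6: shift *. Stack=[( ( T *] ptr=4 lookahead=id remaining=[id ) ) $]
Step 7: shift id. Stack=[( ( T * id] ptr=5 lookahead=) remaining=[) ) $]

Answer: 5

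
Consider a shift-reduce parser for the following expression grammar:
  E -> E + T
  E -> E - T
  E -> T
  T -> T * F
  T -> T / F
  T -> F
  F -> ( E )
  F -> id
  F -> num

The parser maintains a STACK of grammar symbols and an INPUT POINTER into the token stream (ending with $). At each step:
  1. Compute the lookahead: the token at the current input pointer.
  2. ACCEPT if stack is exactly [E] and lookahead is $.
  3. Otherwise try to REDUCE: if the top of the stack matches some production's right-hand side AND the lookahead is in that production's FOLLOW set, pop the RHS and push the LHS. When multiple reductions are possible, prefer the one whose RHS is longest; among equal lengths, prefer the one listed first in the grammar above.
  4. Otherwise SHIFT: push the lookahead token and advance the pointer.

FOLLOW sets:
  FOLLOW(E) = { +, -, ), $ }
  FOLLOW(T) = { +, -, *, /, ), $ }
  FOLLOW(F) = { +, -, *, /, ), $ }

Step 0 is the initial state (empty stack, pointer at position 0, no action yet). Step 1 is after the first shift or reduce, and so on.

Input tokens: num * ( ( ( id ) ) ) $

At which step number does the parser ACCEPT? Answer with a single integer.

Step 1: shift num. Stack=[num] ptr=1 lookahead=* remaining=[* ( ( ( id ) ) ) $]
Step 2: reduce F->num. Stack=[F] ptr=1 lookahead=* remaining=[* ( ( ( id ) ) ) $]
Step 3: reduce T->F. Stack=[T] ptr=1 lookahead=* remaining=[* ( ( ( id ) ) ) $]
Step 4: shift *. Stack=[T *] ptr=2 lookahead=( remaining=[( ( ( id ) ) ) $]
Step 5: shift (. Stack=[T * (] ptr=3 lookahead=( remaining=[( ( id ) ) ) $]
Step 6: shift (. Stack=[T * ( (] ptr=4 lookahead=( remaining=[( id ) ) ) $]
Step 7: shift (. Stack=[T * ( ( (] ptr=5 lookahead=id remaining=[id ) ) ) $]
Step 8: shift id. Stack=[T * ( ( ( id] ptr=6 lookahead=) remaining=[) ) ) $]
Step 9: reduce F->id. Stack=[T * ( ( ( F] ptr=6 lookahead=) remaining=[) ) ) $]
Step 10: reduce T->F. Stack=[T * ( ( ( T] ptr=6 lookahead=) remaining=[) ) ) $]
Step 11: reduce E->T. Stack=[T * ( ( ( E] ptr=6 lookahead=) remaining=[) ) ) $]
Step 12: shift ). Stack=[T * ( ( ( E )] ptr=7 lookahead=) remaining=[) ) $]
Step 13: reduce F->( E ). Stack=[T * ( ( F] ptr=7 lookahead=) remaining=[) ) $]
Step 14: reduce T->F. Stack=[T * ( ( T] ptr=7 lookahead=) remaining=[) ) $]
Step 15: reduce E->T. Stack=[T * ( ( E] ptr=7 lookahead=) remaining=[) ) $]
Step 16: shift ). Stack=[T * ( ( E )] ptr=8 lookahead=) remaining=[) $]
Step 17: reduce F->( E ). Stack=[T * ( F] ptr=8 lookahead=) remaining=[) $]
Step 18: reduce T->F. Stack=[T * ( T] ptr=8 lookahead=) remaining=[) $]
Step 19: reduce E->T. Stack=[T * ( E] ptr=8 lookahead=) remaining=[) $]
Step 20: shift ). Stack=[T * ( E )] ptr=9 lookahead=$ remaining=[$]
Step 21: reduce F->( E ). Stack=[T * F] ptr=9 lookahead=$ remaining=[$]
Step 22: reduce T->T * F. Stack=[T] ptr=9 lookahead=$ remaining=[$]
Step 23: reduce E->T. Stack=[E] ptr=9 lookahead=$ remaining=[$]
Step 24: accept. Stack=[E] ptr=9 lookahead=$ remaining=[$]

Answer: 24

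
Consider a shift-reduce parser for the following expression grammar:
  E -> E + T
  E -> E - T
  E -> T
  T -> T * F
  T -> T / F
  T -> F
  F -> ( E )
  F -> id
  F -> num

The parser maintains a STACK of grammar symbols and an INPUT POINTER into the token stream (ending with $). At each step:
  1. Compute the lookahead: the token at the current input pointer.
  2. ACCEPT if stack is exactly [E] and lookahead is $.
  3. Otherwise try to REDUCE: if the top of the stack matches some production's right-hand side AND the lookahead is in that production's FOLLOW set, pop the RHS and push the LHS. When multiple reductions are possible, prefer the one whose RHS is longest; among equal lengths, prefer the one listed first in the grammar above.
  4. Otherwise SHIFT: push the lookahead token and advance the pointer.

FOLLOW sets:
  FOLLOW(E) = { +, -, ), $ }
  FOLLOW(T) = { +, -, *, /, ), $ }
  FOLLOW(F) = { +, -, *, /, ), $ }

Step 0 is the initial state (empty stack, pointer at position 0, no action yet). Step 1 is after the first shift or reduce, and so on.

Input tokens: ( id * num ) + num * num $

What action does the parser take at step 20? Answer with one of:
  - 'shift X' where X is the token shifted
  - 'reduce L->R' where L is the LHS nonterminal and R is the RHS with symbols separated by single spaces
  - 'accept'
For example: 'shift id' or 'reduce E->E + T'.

Answer: reduce F->num

Derivation:
Step 1: shift (. Stack=[(] ptr=1 lookahead=id remaining=[id * num ) + num * num $]
Step 2: shift id. Stack=[( id] ptr=2 lookahead=* remaining=[* num ) + num * num $]
Step 3: reduce F->id. Stack=[( F] ptr=2 lookahead=* remaining=[* num ) + num * num $]
Step 4: reduce T->F. Stack=[( T] ptr=2 lookahead=* remaining=[* num ) + num * num $]
Step 5: shift *. Stack=[( T *] ptr=3 lookahead=num remaining=[num ) + num * num $]
Step 6: shift num. Stack=[( T * num] ptr=4 lookahead=) remaining=[) + num * num $]
Step 7: reduce F->num. Stack=[( T * F] ptr=4 lookahead=) remaining=[) + num * num $]
Step 8: reduce T->T * F. Stack=[( T] ptr=4 lookahead=) remaining=[) + num * num $]
Step 9: reduce E->T. Stack=[( E] ptr=4 lookahead=) remaining=[) + num * num $]
Step 10: shift ). Stack=[( E )] ptr=5 lookahead=+ remaining=[+ num * num $]
Step 11: reduce F->( E ). Stack=[F] ptr=5 lookahead=+ remaining=[+ num * num $]
Step 12: reduce T->F. Stack=[T] ptr=5 lookahead=+ remaining=[+ num * num $]
Step 13: reduce E->T. Stack=[E] ptr=5 lookahead=+ remaining=[+ num * num $]
Step 14: shift +. Stack=[E +] ptr=6 lookahead=num remaining=[num * num $]
Step 15: shift num. Stack=[E + num] ptr=7 lookahead=* remaining=[* num $]
Step 16: reduce F->num. Stack=[E + F] ptr=7 lookahead=* remaining=[* num $]
Step 17: reduce T->F. Stack=[E + T] ptr=7 lookahead=* remaining=[* num $]
Step 18: shift *. Stack=[E + T *] ptr=8 lookahead=num remaining=[num $]
Step 19: shift num. Stack=[E + T * num] ptr=9 lookahead=$ remaining=[$]
Step 20: reduce F->num. Stack=[E + T * F] ptr=9 lookahead=$ remaining=[$]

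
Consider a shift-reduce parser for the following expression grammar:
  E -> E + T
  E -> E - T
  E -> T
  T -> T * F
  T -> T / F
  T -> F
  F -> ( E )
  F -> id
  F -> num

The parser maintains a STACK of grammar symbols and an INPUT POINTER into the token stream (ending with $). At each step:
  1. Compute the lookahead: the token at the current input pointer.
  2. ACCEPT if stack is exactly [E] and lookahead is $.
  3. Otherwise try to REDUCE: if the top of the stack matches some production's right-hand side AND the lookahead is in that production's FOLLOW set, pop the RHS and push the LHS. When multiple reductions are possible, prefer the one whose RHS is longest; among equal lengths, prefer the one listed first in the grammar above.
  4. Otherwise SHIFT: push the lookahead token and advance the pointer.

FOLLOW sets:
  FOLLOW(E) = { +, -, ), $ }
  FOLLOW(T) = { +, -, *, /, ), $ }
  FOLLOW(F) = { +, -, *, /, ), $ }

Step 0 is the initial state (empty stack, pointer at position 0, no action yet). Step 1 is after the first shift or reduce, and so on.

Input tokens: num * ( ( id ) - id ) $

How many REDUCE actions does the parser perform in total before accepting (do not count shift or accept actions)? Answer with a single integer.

Step 1: shift num. Stack=[num] ptr=1 lookahead=* remaining=[* ( ( id ) - id ) $]
Step 2: reduce F->num. Stack=[F] ptr=1 lookahead=* remaining=[* ( ( id ) - id ) $]
Step 3: reduce T->F. Stack=[T] ptr=1 lookahead=* remaining=[* ( ( id ) - id ) $]
Step 4: shift *. Stack=[T *] ptr=2 lookahead=( remaining=[( ( id ) - id ) $]
Step 5: shift (. Stack=[T * (] ptr=3 lookahead=( remaining=[( id ) - id ) $]
Step 6: shift (. Stack=[T * ( (] ptr=4 lookahead=id remaining=[id ) - id ) $]
Step 7: shift id. Stack=[T * ( ( id] ptr=5 lookahead=) remaining=[) - id ) $]
Step 8: reduce F->id. Stack=[T * ( ( F] ptr=5 lookahead=) remaining=[) - id ) $]
Step 9: reduce T->F. Stack=[T * ( ( T] ptr=5 lookahead=) remaining=[) - id ) $]
Step 10: reduce E->T. Stack=[T * ( ( E] ptr=5 lookahead=) remaining=[) - id ) $]
Step 11: shift ). Stack=[T * ( ( E )] ptr=6 lookahead=- remaining=[- id ) $]
Step 12: reduce F->( E ). Stack=[T * ( F] ptr=6 lookahead=- remaining=[- id ) $]
Step 13: reduce T->F. Stack=[T * ( T] ptr=6 lookahead=- remaining=[- id ) $]
Step 14: reduce E->T. Stack=[T * ( E] ptr=6 lookahead=- remaining=[- id ) $]
Step 15: shift -. Stack=[T * ( E -] ptr=7 lookahead=id remaining=[id ) $]
Step 16: shift id. Stack=[T * ( E - id] ptr=8 lookahead=) remaining=[) $]
Step 17: reduce F->id. Stack=[T * ( E - F] ptr=8 lookahead=) remaining=[) $]
Step 18: reduce T->F. Stack=[T * ( E - T] ptr=8 lookahead=) remaining=[) $]
Step 19: reduce E->E - T. Stack=[T * ( E] ptr=8 lookahead=) remaining=[) $]
Step 20: shift ). Stack=[T * ( E )] ptr=9 lookahead=$ remaining=[$]
Step 21: reduce F->( E ). Stack=[T * F] ptr=9 lookahead=$ remaining=[$]
Step 22: reduce T->T * F. Stack=[T] ptr=9 lookahead=$ remaining=[$]
Step 23: reduce E->T. Stack=[E] ptr=9 lookahead=$ remaining=[$]
Step 24: accept. Stack=[E] ptr=9 lookahead=$ remaining=[$]

Answer: 14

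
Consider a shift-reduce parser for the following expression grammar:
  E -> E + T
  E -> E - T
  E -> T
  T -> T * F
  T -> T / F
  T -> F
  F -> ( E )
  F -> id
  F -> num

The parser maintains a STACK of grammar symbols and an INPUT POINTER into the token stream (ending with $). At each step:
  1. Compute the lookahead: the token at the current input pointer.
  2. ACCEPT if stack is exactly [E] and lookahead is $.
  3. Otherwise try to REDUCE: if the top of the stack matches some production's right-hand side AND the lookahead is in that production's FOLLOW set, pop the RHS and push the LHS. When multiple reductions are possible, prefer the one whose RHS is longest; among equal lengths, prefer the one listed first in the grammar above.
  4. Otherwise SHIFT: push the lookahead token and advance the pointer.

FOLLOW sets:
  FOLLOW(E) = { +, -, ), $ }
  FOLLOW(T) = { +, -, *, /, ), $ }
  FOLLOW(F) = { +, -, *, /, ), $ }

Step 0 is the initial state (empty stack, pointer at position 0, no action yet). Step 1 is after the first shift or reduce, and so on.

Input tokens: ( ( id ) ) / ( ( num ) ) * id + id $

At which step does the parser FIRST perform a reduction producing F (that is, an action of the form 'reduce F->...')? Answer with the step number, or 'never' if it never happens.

Answer: 4

Derivation:
Step 1: shift (. Stack=[(] ptr=1 lookahead=( remaining=[( id ) ) / ( ( num ) ) * id + id $]
Step 2: shift (. Stack=[( (] ptr=2 lookahead=id remaining=[id ) ) / ( ( num ) ) * id + id $]
Step 3: shift id. Stack=[( ( id] ptr=3 lookahead=) remaining=[) ) / ( ( num ) ) * id + id $]
Step 4: reduce F->id. Stack=[( ( F] ptr=3 lookahead=) remaining=[) ) / ( ( num ) ) * id + id $]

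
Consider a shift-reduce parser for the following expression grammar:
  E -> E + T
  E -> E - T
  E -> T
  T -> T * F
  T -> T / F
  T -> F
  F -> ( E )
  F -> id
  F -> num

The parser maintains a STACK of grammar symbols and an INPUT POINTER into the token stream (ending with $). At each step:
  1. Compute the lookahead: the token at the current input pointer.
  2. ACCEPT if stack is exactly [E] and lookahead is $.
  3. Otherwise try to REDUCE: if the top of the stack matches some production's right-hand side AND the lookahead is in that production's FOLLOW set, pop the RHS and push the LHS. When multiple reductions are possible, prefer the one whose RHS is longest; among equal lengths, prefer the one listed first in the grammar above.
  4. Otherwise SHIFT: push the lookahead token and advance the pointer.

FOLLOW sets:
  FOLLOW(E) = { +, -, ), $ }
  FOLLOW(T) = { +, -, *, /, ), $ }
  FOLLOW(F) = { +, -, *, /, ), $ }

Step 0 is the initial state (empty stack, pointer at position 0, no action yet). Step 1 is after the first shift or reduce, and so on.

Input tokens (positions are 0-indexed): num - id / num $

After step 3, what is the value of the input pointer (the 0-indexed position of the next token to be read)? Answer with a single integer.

Answer: 1

Derivation:
Step 1: shift num. Stack=[num] ptr=1 lookahead=- remaining=[- id / num $]
Step 2: reduce F->num. Stack=[F] ptr=1 lookahead=- remaining=[- id / num $]
Step 3: reduce T->F. Stack=[T] ptr=1 lookahead=- remaining=[- id / num $]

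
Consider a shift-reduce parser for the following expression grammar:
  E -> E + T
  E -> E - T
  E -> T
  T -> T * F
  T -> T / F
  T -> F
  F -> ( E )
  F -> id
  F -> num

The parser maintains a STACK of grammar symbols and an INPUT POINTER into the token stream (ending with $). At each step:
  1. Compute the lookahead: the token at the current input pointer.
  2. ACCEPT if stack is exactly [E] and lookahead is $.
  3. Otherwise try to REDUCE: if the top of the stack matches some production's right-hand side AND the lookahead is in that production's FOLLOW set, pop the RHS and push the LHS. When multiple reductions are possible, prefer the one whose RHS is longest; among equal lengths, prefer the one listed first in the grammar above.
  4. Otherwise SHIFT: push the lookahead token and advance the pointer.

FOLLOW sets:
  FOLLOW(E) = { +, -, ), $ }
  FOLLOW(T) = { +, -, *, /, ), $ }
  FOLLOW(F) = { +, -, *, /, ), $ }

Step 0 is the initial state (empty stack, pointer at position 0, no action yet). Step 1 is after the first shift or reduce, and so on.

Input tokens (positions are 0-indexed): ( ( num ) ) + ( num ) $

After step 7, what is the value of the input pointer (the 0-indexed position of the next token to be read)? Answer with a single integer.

Answer: 4

Derivation:
Step 1: shift (. Stack=[(] ptr=1 lookahead=( remaining=[( num ) ) + ( num ) $]
Step 2: shift (. Stack=[( (] ptr=2 lookahead=num remaining=[num ) ) + ( num ) $]
Step 3: shift num. Stack=[( ( num] ptr=3 lookahead=) remaining=[) ) + ( num ) $]
Step 4: reduce F->num. Stack=[( ( F] ptr=3 lookahead=) remaining=[) ) + ( num ) $]
Step 5: reduce T->F. Stack=[( ( T] ptr=3 lookahead=) remaining=[) ) + ( num ) $]
Step 6: reduce E->T. Stack=[( ( E] ptr=3 lookahead=) remaining=[) ) + ( num ) $]
Step 7: shift ). Stack=[( ( E )] ptr=4 lookahead=) remaining=[) + ( num ) $]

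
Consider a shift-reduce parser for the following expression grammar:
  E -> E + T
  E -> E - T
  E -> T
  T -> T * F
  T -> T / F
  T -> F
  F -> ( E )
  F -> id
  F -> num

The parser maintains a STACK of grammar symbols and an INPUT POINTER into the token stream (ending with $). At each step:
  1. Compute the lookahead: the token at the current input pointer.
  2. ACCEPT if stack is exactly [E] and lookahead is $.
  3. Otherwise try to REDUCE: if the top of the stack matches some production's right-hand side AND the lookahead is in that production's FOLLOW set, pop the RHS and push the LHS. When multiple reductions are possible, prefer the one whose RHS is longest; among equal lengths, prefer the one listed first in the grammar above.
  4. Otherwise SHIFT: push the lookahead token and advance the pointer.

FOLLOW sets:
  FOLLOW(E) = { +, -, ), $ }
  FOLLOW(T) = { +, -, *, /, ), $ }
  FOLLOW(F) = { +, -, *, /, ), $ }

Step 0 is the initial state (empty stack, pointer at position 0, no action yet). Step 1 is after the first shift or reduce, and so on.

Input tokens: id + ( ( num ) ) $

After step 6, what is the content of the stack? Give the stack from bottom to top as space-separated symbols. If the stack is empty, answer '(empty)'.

Step 1: shift id. Stack=[id] ptr=1 lookahead=+ remaining=[+ ( ( num ) ) $]
Step 2: reduce F->id. Stack=[F] ptr=1 lookahead=+ remaining=[+ ( ( num ) ) $]
Step 3: reduce T->F. Stack=[T] ptr=1 lookahead=+ remaining=[+ ( ( num ) ) $]
Step 4: reduce E->T. Stack=[E] ptr=1 lookahead=+ remaining=[+ ( ( num ) ) $]
Step 5: shift +. Stack=[E +] ptr=2 lookahead=( remaining=[( ( num ) ) $]
Step 6: shift (. Stack=[E + (] ptr=3 lookahead=( remaining=[( num ) ) $]

Answer: E + (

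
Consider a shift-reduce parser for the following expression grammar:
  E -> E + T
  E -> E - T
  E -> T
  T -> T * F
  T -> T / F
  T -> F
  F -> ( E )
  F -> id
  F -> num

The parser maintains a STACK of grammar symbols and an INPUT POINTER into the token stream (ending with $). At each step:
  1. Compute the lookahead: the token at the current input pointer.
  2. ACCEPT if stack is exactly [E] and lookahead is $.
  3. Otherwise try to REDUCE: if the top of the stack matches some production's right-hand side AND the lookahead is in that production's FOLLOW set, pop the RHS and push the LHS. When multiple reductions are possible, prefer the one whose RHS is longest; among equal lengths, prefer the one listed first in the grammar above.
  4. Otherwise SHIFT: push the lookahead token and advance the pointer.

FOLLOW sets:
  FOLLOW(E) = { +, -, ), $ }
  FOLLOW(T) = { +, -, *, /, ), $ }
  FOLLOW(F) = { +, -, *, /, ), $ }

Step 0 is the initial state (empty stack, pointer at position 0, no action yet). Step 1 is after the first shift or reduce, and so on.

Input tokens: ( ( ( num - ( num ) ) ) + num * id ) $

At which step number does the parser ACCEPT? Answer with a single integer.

Answer: 39

Derivation:
Step 1: shift (. Stack=[(] ptr=1 lookahead=( remaining=[( ( num - ( num ) ) ) + num * id ) $]
Step 2: shift (. Stack=[( (] ptr=2 lookahead=( remaining=[( num - ( num ) ) ) + num * id ) $]
Step 3: shift (. Stack=[( ( (] ptr=3 lookahead=num remaining=[num - ( num ) ) ) + num * id ) $]
Step 4: shift num. Stack=[( ( ( num] ptr=4 lookahead=- remaining=[- ( num ) ) ) + num * id ) $]
Step 5: reduce F->num. Stack=[( ( ( F] ptr=4 lookahead=- remaining=[- ( num ) ) ) + num * id ) $]
Step 6: reduce T->F. Stack=[( ( ( T] ptr=4 lookahead=- remaining=[- ( num ) ) ) + num * id ) $]
Step 7: reduce E->T. Stack=[( ( ( E] ptr=4 lookahead=- remaining=[- ( num ) ) ) + num * id ) $]
Step 8: shift -. Stack=[( ( ( E -] ptr=5 lookahead=( remaining=[( num ) ) ) + num * id ) $]
Step 9: shift (. Stack=[( ( ( E - (] ptr=6 lookahead=num remaining=[num ) ) ) + num * id ) $]
Step 10: shift num. Stack=[( ( ( E - ( num] ptr=7 lookahead=) remaining=[) ) ) + num * id ) $]
Step 11: reduce F->num. Stack=[( ( ( E - ( F] ptr=7 lookahead=) remaining=[) ) ) + num * id ) $]
Step 12: reduce T->F. Stack=[( ( ( E - ( T] ptr=7 lookahead=) remaining=[) ) ) + num * id ) $]
Step 13: reduce E->T. Stack=[( ( ( E - ( E] ptr=7 lookahead=) remaining=[) ) ) + num * id ) $]
Step 14: shift ). Stack=[( ( ( E - ( E )] ptr=8 lookahead=) remaining=[) ) + num * id ) $]
Step 15: reduce F->( E ). Stack=[( ( ( E - F] ptr=8 lookahead=) remaining=[) ) + num * id ) $]
Step 16: reduce T->F. Stack=[( ( ( E - T] ptr=8 lookahead=) remaining=[) ) + num * id ) $]
Step 17: reduce E->E - T. Stack=[( ( ( E] ptr=8 lookahead=) remaining=[) ) + num * id ) $]
Step 18: shift ). Stack=[( ( ( E )] ptr=9 lookahead=) remaining=[) + num * id ) $]
Step 19: reduce F->( E ). Stack=[( ( F] ptr=9 lookahead=) remaining=[) + num * id ) $]
Step 20: reduce T->F. Stack=[( ( T] ptr=9 lookahead=) remaining=[) + num * id ) $]
Step 21: reduce E->T. Stack=[( ( E] ptr=9 lookahead=) remaining=[) + num * id ) $]
Step 22: shift ). Stack=[( ( E )] ptr=10 lookahead=+ remaining=[+ num * id ) $]
Step 23: reduce F->( E ). Stack=[( F] ptr=10 lookahead=+ remaining=[+ num * id ) $]
Step 24: reduce T->F. Stack=[( T] ptr=10 lookahead=+ remaining=[+ num * id ) $]
Step 25: reduce E->T. Stack=[( E] ptr=10 lookahead=+ remaining=[+ num * id ) $]
Step 26: shift +. Stack=[( E +] ptr=11 lookahead=num remaining=[num * id ) $]
Step 27: shift num. Stack=[( E + num] ptr=12 lookahead=* remaining=[* id ) $]
Step 28: reduce F->num. Stack=[( E + F] ptr=12 lookahead=* remaining=[* id ) $]
Step 29: reduce T->F. Stack=[( E + T] ptr=12 lookahead=* remaining=[* id ) $]
Step 30: shift *. Stack=[( E + T *] ptr=13 lookahead=id remaining=[id ) $]
Step 31: shift id. Stack=[( E + T * id] ptr=14 lookahead=) remaining=[) $]
Step 32: reduce F->id. Stack=[( E + T * F] ptr=14 lookahead=) remaining=[) $]
Step 33: reduce T->T * F. Stack=[( E + T] ptr=14 lookahead=) remaining=[) $]
Step 34: reduce E->E + T. Stack=[( E] ptr=14 lookahead=) remaining=[) $]
Step 35: shift ). Stack=[( E )] ptr=15 lookahead=$ remaining=[$]
Step 36: reduce F->( E ). Stack=[F] ptr=15 lookahead=$ remaining=[$]
Step 37: reduce T->F. Stack=[T] ptr=15 lookahead=$ remaining=[$]
Step 38: reduce E->T. Stack=[E] ptr=15 lookahead=$ remaining=[$]
Step 39: accept. Stack=[E] ptr=15 lookahead=$ remaining=[$]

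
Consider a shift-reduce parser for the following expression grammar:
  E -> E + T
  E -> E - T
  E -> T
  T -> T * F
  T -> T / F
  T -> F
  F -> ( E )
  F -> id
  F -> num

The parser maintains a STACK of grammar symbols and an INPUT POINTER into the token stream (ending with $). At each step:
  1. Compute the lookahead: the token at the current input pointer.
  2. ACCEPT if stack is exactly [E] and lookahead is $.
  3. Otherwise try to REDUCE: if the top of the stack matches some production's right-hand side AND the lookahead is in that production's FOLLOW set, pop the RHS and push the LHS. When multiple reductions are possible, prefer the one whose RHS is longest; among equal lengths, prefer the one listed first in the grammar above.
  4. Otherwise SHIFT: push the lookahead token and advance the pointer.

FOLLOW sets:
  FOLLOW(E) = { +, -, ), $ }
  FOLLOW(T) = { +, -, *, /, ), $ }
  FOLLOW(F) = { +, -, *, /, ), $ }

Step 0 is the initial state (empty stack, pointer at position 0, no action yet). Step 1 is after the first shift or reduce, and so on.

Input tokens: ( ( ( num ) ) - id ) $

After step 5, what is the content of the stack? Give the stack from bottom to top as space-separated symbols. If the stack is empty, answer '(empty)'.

Answer: ( ( ( F

Derivation:
Step 1: shift (. Stack=[(] ptr=1 lookahead=( remaining=[( ( num ) ) - id ) $]
Step 2: shift (. Stack=[( (] ptr=2 lookahead=( remaining=[( num ) ) - id ) $]
Step 3: shift (. Stack=[( ( (] ptr=3 lookahead=num remaining=[num ) ) - id ) $]
Step 4: shift num. Stack=[( ( ( num] ptr=4 lookahead=) remaining=[) ) - id ) $]
Step 5: reduce F->num. Stack=[( ( ( F] ptr=4 lookahead=) remaining=[) ) - id ) $]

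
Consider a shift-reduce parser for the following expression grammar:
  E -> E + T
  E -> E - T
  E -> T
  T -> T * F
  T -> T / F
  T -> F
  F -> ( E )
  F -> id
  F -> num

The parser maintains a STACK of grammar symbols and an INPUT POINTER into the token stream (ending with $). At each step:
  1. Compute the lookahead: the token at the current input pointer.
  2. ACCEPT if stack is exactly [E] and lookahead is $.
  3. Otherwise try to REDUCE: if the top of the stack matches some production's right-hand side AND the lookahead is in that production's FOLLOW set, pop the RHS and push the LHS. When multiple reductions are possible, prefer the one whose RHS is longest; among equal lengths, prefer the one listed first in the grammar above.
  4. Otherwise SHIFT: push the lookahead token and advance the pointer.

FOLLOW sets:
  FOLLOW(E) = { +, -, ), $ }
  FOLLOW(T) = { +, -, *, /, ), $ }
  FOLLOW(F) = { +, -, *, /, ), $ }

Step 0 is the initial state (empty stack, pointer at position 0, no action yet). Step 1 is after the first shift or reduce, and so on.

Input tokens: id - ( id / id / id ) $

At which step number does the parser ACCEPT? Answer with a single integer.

Step 1: shift id. Stack=[id] ptr=1 lookahead=- remaining=[- ( id / id / id ) $]
Step 2: reduce F->id. Stack=[F] ptr=1 lookahead=- remaining=[- ( id / id / id ) $]
Step 3: reduce T->F. Stack=[T] ptr=1 lookahead=- remaining=[- ( id / id / id ) $]
Step 4: reduce E->T. Stack=[E] ptr=1 lookahead=- remaining=[- ( id / id / id ) $]
Step 5: shift -. Stack=[E -] ptr=2 lookahead=( remaining=[( id / id / id ) $]
Step 6: shift (. Stack=[E - (] ptr=3 lookahead=id remaining=[id / id / id ) $]
Step 7: shift id. Stack=[E - ( id] ptr=4 lookahead=/ remaining=[/ id / id ) $]
Step 8: reduce F->id. Stack=[E - ( F] ptr=4 lookahead=/ remaining=[/ id / id ) $]
Step 9: reduce T->F. Stack=[E - ( T] ptr=4 lookahead=/ remaining=[/ id / id ) $]
Step 10: shift /. Stack=[E - ( T /] ptr=5 lookahead=id remaining=[id / id ) $]
Step 11: shift id. Stack=[E - ( T / id] ptr=6 lookahead=/ remaining=[/ id ) $]
Step 12: reduce F->id. Stack=[E - ( T / F] ptr=6 lookahead=/ remaining=[/ id ) $]
Step 13: reduce T->T / F. Stack=[E - ( T] ptr=6 lookahead=/ remaining=[/ id ) $]
Step 14: shift /. Stack=[E - ( T /] ptr=7 lookahead=id remaining=[id ) $]
Step 15: shift id. Stack=[E - ( T / id] ptr=8 lookahead=) remaining=[) $]
Step 16: reduce F->id. Stack=[E - ( T / F] ptr=8 lookahead=) remaining=[) $]
Step 17: reduce T->T / F. Stack=[E - ( T] ptr=8 lookahead=) remaining=[) $]
Step 18: reduce E->T. Stack=[E - ( E] ptr=8 lookahead=) remaining=[) $]
Step 19: shift ). Stack=[E - ( E )] ptr=9 lookahead=$ remaining=[$]
Step 20: reduce F->( E ). Stack=[E - F] ptr=9 lookahead=$ remaining=[$]
Step 21: reduce T->F. Stack=[E - T] ptr=9 lookahead=$ remaining=[$]
Step 22: reduce E->E - T. Stack=[E] ptr=9 lookahead=$ remaining=[$]
Step 23: accept. Stack=[E] ptr=9 lookahead=$ remaining=[$]

Answer: 23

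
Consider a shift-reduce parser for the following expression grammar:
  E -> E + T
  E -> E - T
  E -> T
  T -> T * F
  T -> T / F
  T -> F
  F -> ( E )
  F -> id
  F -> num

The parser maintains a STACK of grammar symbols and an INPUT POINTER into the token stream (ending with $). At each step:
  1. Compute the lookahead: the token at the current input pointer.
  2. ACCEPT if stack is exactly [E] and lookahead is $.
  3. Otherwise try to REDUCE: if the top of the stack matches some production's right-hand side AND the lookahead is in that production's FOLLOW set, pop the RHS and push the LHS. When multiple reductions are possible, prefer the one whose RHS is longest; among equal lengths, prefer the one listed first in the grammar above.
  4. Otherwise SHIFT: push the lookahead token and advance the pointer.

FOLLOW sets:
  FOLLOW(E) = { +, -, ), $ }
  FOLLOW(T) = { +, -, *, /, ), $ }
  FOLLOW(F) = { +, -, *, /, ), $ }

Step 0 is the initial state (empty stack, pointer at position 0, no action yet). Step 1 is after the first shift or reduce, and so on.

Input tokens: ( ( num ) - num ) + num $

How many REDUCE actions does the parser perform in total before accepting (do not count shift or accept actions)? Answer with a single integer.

Answer: 15

Derivation:
Step 1: shift (. Stack=[(] ptr=1 lookahead=( remaining=[( num ) - num ) + num $]
Step 2: shift (. Stack=[( (] ptr=2 lookahead=num remaining=[num ) - num ) + num $]
Step 3: shift num. Stack=[( ( num] ptr=3 lookahead=) remaining=[) - num ) + num $]
Step 4: reduce F->num. Stack=[( ( F] ptr=3 lookahead=) remaining=[) - num ) + num $]
Step 5: reduce T->F. Stack=[( ( T] ptr=3 lookahead=) remaining=[) - num ) + num $]
Step 6: reduce E->T. Stack=[( ( E] ptr=3 lookahead=) remaining=[) - num ) + num $]
Step 7: shift ). Stack=[( ( E )] ptr=4 lookahead=- remaining=[- num ) + num $]
Step 8: reduce F->( E ). Stack=[( F] ptr=4 lookahead=- remaining=[- num ) + num $]
Step 9: reduce T->F. Stack=[( T] ptr=4 lookahead=- remaining=[- num ) + num $]
Step 10: reduce E->T. Stack=[( E] ptr=4 lookahead=- remaining=[- num ) + num $]
Step 11: shift -. Stack=[( E -] ptr=5 lookahead=num remaining=[num ) + num $]
Step 12: shift num. Stack=[( E - num] ptr=6 lookahead=) remaining=[) + num $]
Step 13: reduce F->num. Stack=[( E - F] ptr=6 lookahead=) remaining=[) + num $]
Step 14: reduce T->F. Stack=[( E - T] ptr=6 lookahead=) remaining=[) + num $]
Step 15: reduce E->E - T. Stack=[( E] ptr=6 lookahead=) remaining=[) + num $]
Step 16: shift ). Stack=[( E )] ptr=7 lookahead=+ remaining=[+ num $]
Step 17: reduce F->( E ). Stack=[F] ptr=7 lookahead=+ remaining=[+ num $]
Step 18: reduce T->F. Stack=[T] ptr=7 lookahead=+ remaining=[+ num $]
Step 19: reduce E->T. Stack=[E] ptr=7 lookahead=+ remaining=[+ num $]
Step 20: shift +. Stack=[E +] ptr=8 lookahead=num remaining=[num $]
Step 21: shift num. Stack=[E + num] ptr=9 lookahead=$ remaining=[$]
Step 22: reduce F->num. Stack=[E + F] ptr=9 lookahead=$ remaining=[$]
Step 23: reduce T->F. Stack=[E + T] ptr=9 lookahead=$ remaining=[$]
Step 24: reduce E->E + T. Stack=[E] ptr=9 lookahead=$ remaining=[$]
Step 25: accept. Stack=[E] ptr=9 lookahead=$ remaining=[$]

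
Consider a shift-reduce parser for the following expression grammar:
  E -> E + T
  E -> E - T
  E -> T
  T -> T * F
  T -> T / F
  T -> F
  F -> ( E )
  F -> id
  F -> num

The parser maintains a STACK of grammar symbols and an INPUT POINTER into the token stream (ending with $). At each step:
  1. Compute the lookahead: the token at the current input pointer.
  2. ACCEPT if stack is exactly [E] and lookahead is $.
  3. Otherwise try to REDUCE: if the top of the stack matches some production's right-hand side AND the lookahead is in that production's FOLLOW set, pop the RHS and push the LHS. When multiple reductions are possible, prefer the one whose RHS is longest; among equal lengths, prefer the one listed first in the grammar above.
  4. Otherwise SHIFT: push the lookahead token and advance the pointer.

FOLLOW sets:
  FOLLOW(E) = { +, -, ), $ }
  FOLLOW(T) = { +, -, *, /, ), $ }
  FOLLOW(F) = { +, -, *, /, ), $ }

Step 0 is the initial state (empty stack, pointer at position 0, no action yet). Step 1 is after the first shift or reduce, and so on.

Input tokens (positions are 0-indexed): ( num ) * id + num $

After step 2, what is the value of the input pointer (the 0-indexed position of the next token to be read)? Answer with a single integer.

Step 1: shift (. Stack=[(] ptr=1 lookahead=num remaining=[num ) * id + num $]
Step 2: shift num. Stack=[( num] ptr=2 lookahead=) remaining=[) * id + num $]

Answer: 2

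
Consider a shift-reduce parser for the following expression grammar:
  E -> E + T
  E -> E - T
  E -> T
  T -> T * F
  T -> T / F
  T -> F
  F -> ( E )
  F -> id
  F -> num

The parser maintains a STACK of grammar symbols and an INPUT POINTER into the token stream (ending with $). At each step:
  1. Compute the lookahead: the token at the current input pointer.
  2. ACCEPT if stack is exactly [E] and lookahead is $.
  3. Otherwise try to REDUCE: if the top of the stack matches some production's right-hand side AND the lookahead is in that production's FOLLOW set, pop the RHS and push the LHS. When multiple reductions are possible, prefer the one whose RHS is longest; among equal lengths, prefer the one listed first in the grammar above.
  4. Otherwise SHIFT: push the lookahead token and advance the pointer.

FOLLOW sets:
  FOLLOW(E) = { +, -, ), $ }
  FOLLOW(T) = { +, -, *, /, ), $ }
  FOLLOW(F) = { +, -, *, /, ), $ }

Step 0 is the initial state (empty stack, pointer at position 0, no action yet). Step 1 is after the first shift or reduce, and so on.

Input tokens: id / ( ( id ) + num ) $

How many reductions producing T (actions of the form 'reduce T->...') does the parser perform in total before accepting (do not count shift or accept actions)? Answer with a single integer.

Step 1: shift id. Stack=[id] ptr=1 lookahead=/ remaining=[/ ( ( id ) + num ) $]
Step 2: reduce F->id. Stack=[F] ptr=1 lookahead=/ remaining=[/ ( ( id ) + num ) $]
Step 3: reduce T->F. Stack=[T] ptr=1 lookahead=/ remaining=[/ ( ( id ) + num ) $]
Step 4: shift /. Stack=[T /] ptr=2 lookahead=( remaining=[( ( id ) + num ) $]
Step 5: shift (. Stack=[T / (] ptr=3 lookahead=( remaining=[( id ) + num ) $]
Step 6: shift (. Stack=[T / ( (] ptr=4 lookahead=id remaining=[id ) + num ) $]
Step 7: shift id. Stack=[T / ( ( id] ptr=5 lookahead=) remaining=[) + num ) $]
Step 8: reduce F->id. Stack=[T / ( ( F] ptr=5 lookahead=) remaining=[) + num ) $]
Step 9: reduce T->F. Stack=[T / ( ( T] ptr=5 lookahead=) remaining=[) + num ) $]
Step 10: reduce E->T. Stack=[T / ( ( E] ptr=5 lookahead=) remaining=[) + num ) $]
Step 11: shift ). Stack=[T / ( ( E )] ptr=6 lookahead=+ remaining=[+ num ) $]
Step 12: reduce F->( E ). Stack=[T / ( F] ptr=6 lookahead=+ remaining=[+ num ) $]
Step 13: reduce T->F. Stack=[T / ( T] ptr=6 lookahead=+ remaining=[+ num ) $]
Step 14: reduce E->T. Stack=[T / ( E] ptr=6 lookahead=+ remaining=[+ num ) $]
Step 15: shift +. Stack=[T / ( E +] ptr=7 lookahead=num remaining=[num ) $]
Step 16: shift num. Stack=[T / ( E + num] ptr=8 lookahead=) remaining=[) $]
Step 17: reduce F->num. Stack=[T / ( E + F] ptr=8 lookahead=) remaining=[) $]
Step 18: reduce T->F. Stack=[T / ( E + T] ptr=8 lookahead=) remaining=[) $]
Step 19: reduce E->E + T. Stack=[T / ( E] ptr=8 lookahead=) remaining=[) $]
Step 20: shift ). Stack=[T / ( E )] ptr=9 lookahead=$ remaining=[$]
Step 21: reduce F->( E ). Stack=[T / F] ptr=9 lookahead=$ remaining=[$]
Step 22: reduce T->T / F. Stack=[T] ptr=9 lookahead=$ remaining=[$]
Step 23: reduce E->T. Stack=[E] ptr=9 lookahead=$ remaining=[$]
Step 24: accept. Stack=[E] ptr=9 lookahead=$ remaining=[$]

Answer: 5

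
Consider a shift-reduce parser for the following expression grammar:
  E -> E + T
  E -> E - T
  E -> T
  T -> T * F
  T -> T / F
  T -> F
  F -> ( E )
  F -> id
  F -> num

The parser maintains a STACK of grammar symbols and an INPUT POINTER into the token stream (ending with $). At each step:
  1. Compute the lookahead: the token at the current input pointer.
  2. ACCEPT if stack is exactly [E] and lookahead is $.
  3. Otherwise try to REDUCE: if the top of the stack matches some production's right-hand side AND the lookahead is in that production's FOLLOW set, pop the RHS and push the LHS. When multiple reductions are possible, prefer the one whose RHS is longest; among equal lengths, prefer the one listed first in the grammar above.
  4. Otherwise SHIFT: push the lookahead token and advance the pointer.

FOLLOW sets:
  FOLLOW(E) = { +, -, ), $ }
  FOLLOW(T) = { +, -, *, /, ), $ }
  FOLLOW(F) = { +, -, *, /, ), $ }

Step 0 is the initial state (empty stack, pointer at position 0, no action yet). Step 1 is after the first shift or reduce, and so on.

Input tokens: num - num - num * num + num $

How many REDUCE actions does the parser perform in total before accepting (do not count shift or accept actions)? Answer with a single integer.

Answer: 14

Derivation:
Step 1: shift num. Stack=[num] ptr=1 lookahead=- remaining=[- num - num * num + num $]
Step 2: reduce F->num. Stack=[F] ptr=1 lookahead=- remaining=[- num - num * num + num $]
Step 3: reduce T->F. Stack=[T] ptr=1 lookahead=- remaining=[- num - num * num + num $]
Step 4: reduce E->T. Stack=[E] ptr=1 lookahead=- remaining=[- num - num * num + num $]
Step 5: shift -. Stack=[E -] ptr=2 lookahead=num remaining=[num - num * num + num $]
Step 6: shift num. Stack=[E - num] ptr=3 lookahead=- remaining=[- num * num + num $]
Step 7: reduce F->num. Stack=[E - F] ptr=3 lookahead=- remaining=[- num * num + num $]
Step 8: reduce T->F. Stack=[E - T] ptr=3 lookahead=- remaining=[- num * num + num $]
Step 9: reduce E->E - T. Stack=[E] ptr=3 lookahead=- remaining=[- num * num + num $]
Step 10: shift -. Stack=[E -] ptr=4 lookahead=num remaining=[num * num + num $]
Step 11: shift num. Stack=[E - num] ptr=5 lookahead=* remaining=[* num + num $]
Step 12: reduce F->num. Stack=[E - F] ptr=5 lookahead=* remaining=[* num + num $]
Step 13: reduce T->F. Stack=[E - T] ptr=5 lookahead=* remaining=[* num + num $]
Step 14: shift *. Stack=[E - T *] ptr=6 lookahead=num remaining=[num + num $]
Step 15: shift num. Stack=[E - T * num] ptr=7 lookahead=+ remaining=[+ num $]
Step 16: reduce F->num. Stack=[E - T * F] ptr=7 lookahead=+ remaining=[+ num $]
Step 17: reduce T->T * F. Stack=[E - T] ptr=7 lookahead=+ remaining=[+ num $]
Step 18: reduce E->E - T. Stack=[E] ptr=7 lookahead=+ remaining=[+ num $]
Step 19: shift +. Stack=[E +] ptr=8 lookahead=num remaining=[num $]
Step 20: shift num. Stack=[E + num] ptr=9 lookahead=$ remaining=[$]
Step 21: reduce F->num. Stack=[E + F] ptr=9 lookahead=$ remaining=[$]
Step 22: reduce T->F. Stack=[E + T] ptr=9 lookahead=$ remaining=[$]
Step 23: reduce E->E + T. Stack=[E] ptr=9 lookahead=$ remaining=[$]
Step 24: accept. Stack=[E] ptr=9 lookahead=$ remaining=[$]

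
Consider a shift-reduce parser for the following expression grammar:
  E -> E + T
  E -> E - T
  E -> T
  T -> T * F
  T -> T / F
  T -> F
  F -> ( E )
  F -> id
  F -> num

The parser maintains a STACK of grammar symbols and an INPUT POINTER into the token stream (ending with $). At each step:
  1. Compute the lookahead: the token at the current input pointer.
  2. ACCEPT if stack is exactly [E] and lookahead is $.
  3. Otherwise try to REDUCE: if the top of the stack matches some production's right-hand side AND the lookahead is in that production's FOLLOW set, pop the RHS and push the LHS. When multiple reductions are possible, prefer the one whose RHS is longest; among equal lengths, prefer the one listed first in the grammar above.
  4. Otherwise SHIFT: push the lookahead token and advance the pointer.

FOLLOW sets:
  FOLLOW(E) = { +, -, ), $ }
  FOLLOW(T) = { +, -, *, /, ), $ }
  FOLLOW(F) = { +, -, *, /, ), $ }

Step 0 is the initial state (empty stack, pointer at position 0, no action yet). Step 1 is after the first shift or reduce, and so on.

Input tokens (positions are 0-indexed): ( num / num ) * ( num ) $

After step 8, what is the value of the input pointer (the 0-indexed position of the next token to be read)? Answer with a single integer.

Answer: 4

Derivation:
Step 1: shift (. Stack=[(] ptr=1 lookahead=num remaining=[num / num ) * ( num ) $]
Step 2: shift num. Stack=[( num] ptr=2 lookahead=/ remaining=[/ num ) * ( num ) $]
Step 3: reduce F->num. Stack=[( F] ptr=2 lookahead=/ remaining=[/ num ) * ( num ) $]
Step 4: reduce T->F. Stack=[( T] ptr=2 lookahead=/ remaining=[/ num ) * ( num ) $]
Step 5: shift /. Stack=[( T /] ptr=3 lookahead=num remaining=[num ) * ( num ) $]
Step 6: shift num. Stack=[( T / num] ptr=4 lookahead=) remaining=[) * ( num ) $]
Step 7: reduce F->num. Stack=[( T / F] ptr=4 lookahead=) remaining=[) * ( num ) $]
Step 8: reduce T->T / F. Stack=[( T] ptr=4 lookahead=) remaining=[) * ( num ) $]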